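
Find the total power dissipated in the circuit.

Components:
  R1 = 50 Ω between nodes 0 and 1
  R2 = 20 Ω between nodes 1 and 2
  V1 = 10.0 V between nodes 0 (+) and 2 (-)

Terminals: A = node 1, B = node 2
Nodal analysis, taking node 2 as the 0 V reference.
Source V1 fixes V_0 = 10 V.
KCL at each unknown node (sum of currents leaving = 0; resistances in Ω):
  Node 1: (V_1 - 10)/50 + (V_1 - 0)/20 = 0
Collecting terms: 0.07 × V_1 = 0.2  =>  V_1 = 2.857 V
Power in each resistor, P = (ΔV)²/R:
  P_R1 = (10 - 2.857)²/50 = 1.02 W
  P_R2 = (2.857 - 0)²/20 = 0.4082 W
P_total = P_R1 + P_R2 = 1.429 W

Final answer: 1.429 W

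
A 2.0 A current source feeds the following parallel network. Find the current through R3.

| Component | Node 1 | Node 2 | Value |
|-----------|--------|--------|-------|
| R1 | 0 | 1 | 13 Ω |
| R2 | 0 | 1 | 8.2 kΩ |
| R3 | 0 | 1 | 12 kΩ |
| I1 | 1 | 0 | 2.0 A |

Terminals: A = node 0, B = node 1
All resistors sit directly between nodes 0 and 1, so they are in parallel and share one voltage V; the full source current 2 A splits among them.
1/R_par = 1/13 + 1/8200 + 1/12000 = 0.07713 S  =>  R_par = 12.97 Ω
V = I × R_par = 2 × 12.97 = 25.93 V
I_R3 = V/R3 = 25.93/12000 = 0.002161 A

Final answer: 0.002161 A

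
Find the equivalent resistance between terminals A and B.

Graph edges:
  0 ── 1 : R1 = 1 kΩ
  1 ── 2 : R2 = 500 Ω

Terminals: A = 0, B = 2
Reduce the network between node 0 (A) and node 2 (B) by series/parallel combination:
  Rs1 = R1 + R2 (series, joined only at node 1) = 1000 + 500 = 1500 Ω
R_eq = 1.5 kΩ

Final answer: 1.5 kΩ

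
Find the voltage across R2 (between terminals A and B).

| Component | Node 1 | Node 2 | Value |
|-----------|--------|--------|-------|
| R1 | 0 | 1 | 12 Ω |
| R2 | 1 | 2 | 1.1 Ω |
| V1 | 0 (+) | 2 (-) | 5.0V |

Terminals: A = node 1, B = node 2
R1 and R2 are in series across V1 (node 0 → node 1 → node 2), and the output A–B is taken across R2, so this is a voltage divider.
Series current: I = V1/(R1 + R2) = 5/(12 + 1.1) = 5/13.1 = 0.3817 A
V_R2 = I × R2 = V1 × R2/(R1 + R2) = 5 × 1.1/13.1 = 0.4198 V

Final answer: 0.4198 V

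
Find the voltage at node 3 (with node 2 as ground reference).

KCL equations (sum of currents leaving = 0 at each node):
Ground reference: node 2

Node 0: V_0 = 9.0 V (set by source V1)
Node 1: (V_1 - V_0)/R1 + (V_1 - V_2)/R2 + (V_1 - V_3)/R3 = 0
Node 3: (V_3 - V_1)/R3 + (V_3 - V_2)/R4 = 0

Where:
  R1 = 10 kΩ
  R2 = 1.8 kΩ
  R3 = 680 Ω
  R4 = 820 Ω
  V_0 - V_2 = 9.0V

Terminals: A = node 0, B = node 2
Nodal analysis, taking node 2 as the 0 V reference.
Source V1 fixes V_0 = 9 V.
KCL at each unknown node (sum of currents leaving = 0; resistances in Ω):
  Node 1: (V_1 - 9)/10000 + (V_1 - 0)/1800 + (V_1 - V_3)/680 = 0
  Node 3: (V_3 - V_1)/680 + (V_3 - 0)/820 = 0
Collecting terms (coefficients in siemens):
  0.002126·V_1 - 0.001471·V_3 = 0.0009
  0.00269·V_3 - 0.001471·V_1 = 0
Determinant D = (0.002126)(0.00269) - (-0.001471)(-0.001471) = 0.000003557
V_1 = [(0.0009)(0.00269) - (-0.001471)(0)]/D = 0.6807 V
V_3 = [(0.002126)(0) - (0.0009)(-0.001471)]/D = 0.3721 V
The requested potential is V_3 = 0.3721 V.

Final answer: V_3 = 0.3721 V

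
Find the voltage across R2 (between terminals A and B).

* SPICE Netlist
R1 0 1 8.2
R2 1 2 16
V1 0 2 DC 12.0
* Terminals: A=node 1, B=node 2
R1 and R2 are in series across V1 (node 0 → node 1 → node 2), and the output A–B is taken across R2, so this is a voltage divider.
Series current: I = V1/(R1 + R2) = 12/(8.2 + 16) = 12/24.2 = 0.4959 A
V_R2 = I × R2 = V1 × R2/(R1 + R2) = 12 × 16/24.2 = 7.934 V

Final answer: 7.934 V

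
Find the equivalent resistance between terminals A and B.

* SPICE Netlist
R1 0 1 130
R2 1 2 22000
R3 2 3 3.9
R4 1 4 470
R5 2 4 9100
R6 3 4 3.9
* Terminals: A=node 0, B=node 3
The network is not a plain series/parallel combination. Inject a 1 A test current into terminal A (node 0) and return it from terminal B (node 3); then R_eq = V_A / (1 A).
Nodal analysis, taking node 3 as the 0 V reference.
Current source I_test pushes 1 A into node 0 and draws it out of node 3.
KCL at each unknown node (sum of currents leaving = 0; resistances in Ω):
  Node 0: (V_0 - V_1)/130 - 1 = 0
  Node 1: (V_1 - V_0)/130 + (V_1 - V_2)/22000 + (V_1 - V_4)/470 = 0
  Node 2: (V_2 - V_1)/22000 + (V_2 - 0)/3.9 + (V_2 - V_4)/9100 = 0
  Node 4: (V_4 - V_1)/470 + (V_4 - V_2)/9100 + (V_4 - 0)/3.9 = 0
Collecting terms (coefficients in siemens):
  0.007692·V_0 - 0.007692·V_1 = 1
  0.009865·V_1 - 0.007692·V_0 - 0.00004545·V_2 - 0.002128·V_4 = 0
  0.2566·V_2 - 0.00004545·V_1 - 0.0001099·V_4 = 0
  0.2586·V_4 - 0.002128·V_1 - 0.0001099·V_2 = 0
Solving these 4 simultaneous equations (Gaussian elimination) gives:
  V_0 = 593.9 V, V_1 = 463.9 V, V_2 = 0.08382 V, V_4 = 3.816 V
R_eq = V_0 / 1 A = 593.9 Ω

Final answer: 593.9 Ω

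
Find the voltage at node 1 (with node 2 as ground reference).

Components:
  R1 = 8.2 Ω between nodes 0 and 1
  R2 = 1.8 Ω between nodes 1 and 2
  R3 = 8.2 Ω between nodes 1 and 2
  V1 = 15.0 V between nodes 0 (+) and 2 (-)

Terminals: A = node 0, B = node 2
Nodal analysis, taking node 2 as the 0 V reference.
Source V1 fixes V_0 = 15 V.
KCL at each unknown node (sum of currents leaving = 0; resistances in Ω):
  Node 1: (V_1 - 15)/8.2 + (V_1 - 0)/1.8 + (V_1 - 0)/8.2 = 0
Collecting terms: 0.7995 × V_1 = 1.829  =>  V_1 = 2.288 V
The requested potential is V_1 = 2.288 V.

Final answer: V_1 = 2.288 V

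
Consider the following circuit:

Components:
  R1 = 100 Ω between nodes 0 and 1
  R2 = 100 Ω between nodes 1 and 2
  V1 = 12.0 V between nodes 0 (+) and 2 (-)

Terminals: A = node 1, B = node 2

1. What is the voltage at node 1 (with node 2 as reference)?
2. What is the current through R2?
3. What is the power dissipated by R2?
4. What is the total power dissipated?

Nodal analysis, taking node 2 as the 0 V reference.
Source V1 fixes V_0 = 12 V.
KCL at each unknown node (sum of currents leaving = 0; resistances in Ω):
  Node 1: (V_1 - 12)/100 + (V_1 - 0)/100 = 0
Collecting terms: 0.02 × V_1 = 0.12  =>  V_1 = 6 V
Part 1:
  Read off the nodal solution: V_1 = 6 V
Part 2:
  I_R2 = (V_1 - V_2)/R2 = (6 - 0)/100 = 0.06 A
  Magnitude: I_R2 = 0.06 A
Part 3:
  I_R2 = (V_1 - V_2)/R2 = (6 - 0)/100 = 0.06 A
  P_R2 = I_R2² × R2 = (0.06)² × 100 = 0.36 W
Part 4:
  Power in each resistor, P = (ΔV)²/R:
    P_R1 = (12 - 6)²/100 = 0.36 W
    P_R2 = (6 - 0)²/100 = 0.36 W
  P_total = P_R1 + P_R2 = 0.72 W

Final answers:
1. V_1 = 6 V
2. I_R2 = 0.06 A
3. P_R2 = 0.36 W
4. P_total = 0.72 W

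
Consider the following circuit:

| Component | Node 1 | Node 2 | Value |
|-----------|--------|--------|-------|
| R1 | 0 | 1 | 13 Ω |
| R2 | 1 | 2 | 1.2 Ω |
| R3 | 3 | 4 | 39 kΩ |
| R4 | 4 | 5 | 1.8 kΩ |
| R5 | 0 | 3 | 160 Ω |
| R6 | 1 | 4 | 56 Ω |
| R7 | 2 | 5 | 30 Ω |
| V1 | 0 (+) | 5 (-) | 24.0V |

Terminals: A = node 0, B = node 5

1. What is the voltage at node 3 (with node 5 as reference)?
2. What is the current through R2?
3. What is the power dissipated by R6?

Nodal analysis, taking node 5 as the 0 V reference.
Source V1 fixes V_0 = 24 V.
KCL at each unknown node (sum of currents leaving = 0; resistances in Ω):
  Node 1: (V_1 - 24)/13 + (V_1 - V_2)/1.2 + (V_1 - V_4)/56 = 0
  Node 2: (V_2 - V_1)/1.2 + (V_2 - 0)/30 = 0
  Node 3: (V_3 - V_4)/39000 + (V_3 - 24)/160 = 0
  Node 4: (V_4 - V_3)/39000 + (V_4 - 0)/1800 + (V_4 - V_1)/56 = 0
Collecting terms (coefficients in siemens):
  0.9281·V_1 - 0.8333·V_2 - 0.01786·V_4 = 1.846
  0.8667·V_2 - 0.8333·V_1 = 0
  0.006276·V_3 - 0.00002564·V_4 = 0.15
  0.01844·V_4 - 0.01786·V_1 - 0.00002564·V_3 = 0
Solving these 4 simultaneous equations (Gaussian elimination) gives:
  V_1 = 16.86 V, V_2 = 16.21 V, V_3 = 23.97 V, V_4 = 16.36 V
Part 1:
  Read off the nodal solution: V_3 = 23.97 V
Part 2:
  I_R2 = (V_1 - V_2)/R2 = (16.86 - 16.21)/1.2 = 0.5404 A
  Magnitude: I_R2 = 0.5404 A
Part 3:
  I_R6 = (V_1 - V_4)/R6 = (16.86 - 16.36)/56 = 0.008895 A
  P_R6 = I_R6² × R6 = (0.008895)² × 56 = 0.00443 W

Final answers:
1. V_3 = 23.97 V
2. I_R2 = 0.5404 A
3. P_R6 = 0.00443 W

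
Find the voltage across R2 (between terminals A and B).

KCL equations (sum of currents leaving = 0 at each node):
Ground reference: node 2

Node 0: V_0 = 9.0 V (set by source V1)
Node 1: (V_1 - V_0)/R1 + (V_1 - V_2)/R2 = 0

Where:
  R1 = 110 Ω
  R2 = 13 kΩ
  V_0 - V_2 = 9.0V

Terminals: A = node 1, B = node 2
R1 and R2 are in series across V1 (node 0 → node 1 → node 2), and the output A–B is taken across R2, so this is a voltage divider.
Series current: I = V1/(R1 + R2) = 9/(110 + 13000) = 9/13110 = 0.0006865 A
V_R2 = I × R2 = V1 × R2/(R1 + R2) = 9 × 13000/13110 = 8.924 V

Final answer: 8.924 V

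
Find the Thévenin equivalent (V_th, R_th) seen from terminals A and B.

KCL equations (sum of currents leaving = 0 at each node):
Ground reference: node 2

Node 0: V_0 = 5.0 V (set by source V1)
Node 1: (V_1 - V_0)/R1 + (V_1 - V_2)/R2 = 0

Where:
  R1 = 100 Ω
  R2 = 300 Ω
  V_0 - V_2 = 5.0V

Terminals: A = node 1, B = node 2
Step 1 — V_th is the open-circuit voltage V_A - V_B (nothing connected across the terminals).
Nodal analysis, taking node 2 as the 0 V reference.
Source V1 fixes V_0 = 5 V.
KCL at each unknown node (sum of currents leaving = 0; resistances in Ω):
  Node 1: (V_1 - 5)/100 + (V_1 - 0)/300 = 0
Collecting terms: 0.01333 × V_1 = 0.05  =>  V_1 = 3.75 V
V_th = V_1 - V_2 = 3.75 - 0 = 3.75 V
Step 2 — R_th: zero the source — replace V1 by a short circuit (node 2 merges into node 0) — and find the resistance seen between A (node 1) and B (node 0).
Reduce the network between node 1 (A) and node 0 (B) by series/parallel combination:
  Rp1 = R1 ‖ R2 (parallel, both between nodes 0 and 1) = 1/(1/100 + 1/300) = 75 Ω
R_th = 75 Ω

Final answer: V_th = 3.75 V, R_th = 75 Ω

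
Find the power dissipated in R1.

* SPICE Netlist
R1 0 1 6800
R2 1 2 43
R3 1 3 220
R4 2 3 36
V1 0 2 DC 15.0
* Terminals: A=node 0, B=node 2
Nodal analysis, taking node 2 as the 0 V reference.
Source V1 fixes V_0 = 15 V.
KCL at each unknown node (sum of currents leaving = 0; resistances in Ω):
  Node 1: (V_1 - 15)/6800 + (V_1 - 0)/43 + (V_1 - V_3)/220 = 0
  Node 3: (V_3 - V_1)/220 + (V_3 - 0)/36 = 0
Collecting terms (coefficients in siemens):
  0.02795·V_1 - 0.004545·V_3 = 0.002206
  0.03232·V_3 - 0.004545·V_1 = 0
Determinant D = (0.02795)(0.03232) - (-0.004545)(-0.004545) = 0.0008827
V_1 = [(0.002206)(0.03232) - (-0.004545)(0)]/D = 0.08077 V
V_3 = [(0.02795)(0) - (0.002206)(-0.004545)]/D = 0.01136 V
I_R1 = (V_0 - V_1)/R1 = (15 - 0.08077)/6800 = 0.002194 A
P_R1 = I_R1² × R1 = (0.002194)² × 6800 = 0.03273 W

Final answer: 0.03273 W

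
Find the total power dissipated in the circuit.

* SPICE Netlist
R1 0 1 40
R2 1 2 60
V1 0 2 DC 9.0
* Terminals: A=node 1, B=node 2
Nodal analysis, taking node 2 as the 0 V reference.
Source V1 fixes V_0 = 9 V.
KCL at each unknown node (sum of currents leaving = 0; resistances in Ω):
  Node 1: (V_1 - 9)/40 + (V_1 - 0)/60 = 0
Collecting terms: 0.04167 × V_1 = 0.225  =>  V_1 = 5.4 V
Power in each resistor, P = (ΔV)²/R:
  P_R1 = (9 - 5.4)²/40 = 0.324 W
  P_R2 = (5.4 - 0)²/60 = 0.486 W
P_total = P_R1 + P_R2 = 0.81 W

Final answer: 0.81 W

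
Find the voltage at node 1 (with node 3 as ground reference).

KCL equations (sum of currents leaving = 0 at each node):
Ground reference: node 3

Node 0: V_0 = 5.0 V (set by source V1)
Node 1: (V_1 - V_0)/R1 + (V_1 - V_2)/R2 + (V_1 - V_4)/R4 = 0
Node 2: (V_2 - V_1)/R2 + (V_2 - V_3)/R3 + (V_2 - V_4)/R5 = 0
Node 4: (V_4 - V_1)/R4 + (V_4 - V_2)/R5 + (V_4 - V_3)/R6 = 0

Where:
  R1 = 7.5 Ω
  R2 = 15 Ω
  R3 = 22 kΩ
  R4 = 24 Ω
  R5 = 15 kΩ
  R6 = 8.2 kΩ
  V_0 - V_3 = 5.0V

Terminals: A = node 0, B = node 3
Nodal analysis, taking node 3 as the 0 V reference.
Source V1 fixes V_0 = 5 V.
KCL at each unknown node (sum of currents leaving = 0; resistances in Ω):
  Node 1: (V_1 - 5)/7.5 + (V_1 - V_2)/15 + (V_1 - V_4)/24 = 0
  Node 2: (V_2 - V_1)/15 + (V_2 - 0)/22000 + (V_2 - V_4)/15000 = 0
  Node 4: (V_4 - V_1)/24 + (V_4 - V_2)/15000 + (V_4 - 0)/8200 = 0
Collecting terms (coefficients in siemens):
  0.2417·V_1 - 0.06667·V_2 - 0.04167·V_4 = 0.6667
  0.06678·V_2 - 0.06667·V_1 - 0.00006667·V_4 = 0
  0.04186·V_4 - 0.04167·V_1 - 0.00006667·V_2 = 0
Solving these 3 simultaneous equations (Gaussian elimination) gives:
  V_1 = 4.994 V, V_2 = 4.99 V, V_4 = 4.979 V
The requested potential is V_1 = 4.994 V.

Final answer: V_1 = 4.994 V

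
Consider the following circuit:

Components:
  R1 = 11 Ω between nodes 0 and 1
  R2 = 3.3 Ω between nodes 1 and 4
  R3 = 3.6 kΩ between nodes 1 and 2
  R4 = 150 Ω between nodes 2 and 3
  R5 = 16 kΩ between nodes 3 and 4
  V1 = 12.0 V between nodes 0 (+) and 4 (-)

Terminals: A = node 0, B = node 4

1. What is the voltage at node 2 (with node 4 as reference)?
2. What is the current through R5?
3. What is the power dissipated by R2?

Nodal analysis, taking node 4 as the 0 V reference.
Source V1 fixes V_0 = 12 V.
KCL at each unknown node (sum of currents leaving = 0; resistances in Ω):
  Node 1: (V_1 - 12)/11 + (V_1 - 0)/3.3 + (V_1 - V_2)/3600 = 0
  Node 2: (V_2 - V_1)/3600 + (V_2 - V_3)/150 = 0
  Node 3: (V_3 - V_2)/150 + (V_3 - 0)/16000 = 0
Collecting terms (coefficients in siemens):
  0.3942·V_1 - 0.0002778·V_2 = 1.091
  0.006944·V_2 - 0.0002778·V_1 - 0.006667·V_3 = 0
  0.006729·V_3 - 0.006667·V_2 = 0
Solving these 3 simultaneous equations (Gaussian elimination) gives:
  V_1 = 2.769 V, V_2 = 2.264 V, V_3 = 2.243 V
Part 1:
  Read off the nodal solution: V_2 = 2.264 V
Part 2:
  I_R5 = (V_3 - V_4)/R5 = (2.243 - 0)/16000 = 0.0001402 A
  Magnitude: I_R5 = 0.0001402 A
Part 3:
  I_R2 = (V_1 - V_4)/R2 = (2.769 - 0)/3.3 = 0.8391 A
  P_R2 = I_R2² × R2 = (0.8391)² × 3.3 = 2.323 W

Final answers:
1. V_2 = 2.264 V
2. I_R5 = 0.0001402 A
3. P_R2 = 2.323 W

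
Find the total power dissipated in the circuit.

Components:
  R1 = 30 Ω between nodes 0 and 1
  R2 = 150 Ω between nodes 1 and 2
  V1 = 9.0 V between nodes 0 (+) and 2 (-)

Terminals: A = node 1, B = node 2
Nodal analysis, taking node 2 as the 0 V reference.
Source V1 fixes V_0 = 9 V.
KCL at each unknown node (sum of currents leaving = 0; resistances in Ω):
  Node 1: (V_1 - 9)/30 + (V_1 - 0)/150 = 0
Collecting terms: 0.04 × V_1 = 0.3  =>  V_1 = 7.5 V
Power in each resistor, P = (ΔV)²/R:
  P_R1 = (9 - 7.5)²/30 = 0.075 W
  P_R2 = (7.5 - 0)²/150 = 0.375 W
P_total = P_R1 + P_R2 = 0.45 W

Final answer: 0.45 W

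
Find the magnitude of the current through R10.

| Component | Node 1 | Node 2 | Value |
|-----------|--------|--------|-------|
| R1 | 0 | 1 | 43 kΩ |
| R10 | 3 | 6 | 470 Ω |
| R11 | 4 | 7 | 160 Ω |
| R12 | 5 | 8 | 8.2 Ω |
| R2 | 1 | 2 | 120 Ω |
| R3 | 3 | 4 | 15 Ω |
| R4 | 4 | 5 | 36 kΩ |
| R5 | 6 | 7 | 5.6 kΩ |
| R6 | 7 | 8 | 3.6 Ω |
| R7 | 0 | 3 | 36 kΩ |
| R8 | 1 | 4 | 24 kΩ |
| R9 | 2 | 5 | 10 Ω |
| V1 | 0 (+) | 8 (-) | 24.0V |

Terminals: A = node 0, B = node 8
Nodal analysis, taking node 8 as the 0 V reference.
Source V1 fixes V_0 = 24 V.
KCL at each unknown node (sum of currents leaving = 0; resistances in Ω):
  Node 1: (V_1 - 24)/43000 + (V_1 - V_2)/120 + (V_1 - V_4)/24000 = 0
  Node 2: (V_2 - V_1)/120 + (V_2 - V_5)/10 = 0
  Node 3: (V_3 - V_4)/15 + (V_3 - 24)/36000 + (V_3 - V_6)/470 = 0
  Node 4: (V_4 - V_3)/15 + (V_4 - V_5)/36000 + (V_4 - V_1)/24000 + (V_4 - V_7)/160 = 0
  Node 5: (V_5 - V_4)/36000 + (V_5 - V_2)/10 + (V_5 - 0)/8.2 = 0
  Node 6: (V_6 - V_7)/5600 + (V_6 - V_3)/470 = 0
  Node 7: (V_7 - V_6)/5600 + (V_7 - 0)/3.6 + (V_7 - V_4)/160 = 0
Collecting terms (coefficients in siemens):
  0.008398·V_1 - 0.008333·V_2 - 0.00004167·V_4 = 0.0005581
  0.1083·V_2 - 0.008333·V_1 - 0.1·V_5 = 0
  0.06882·V_3 - 0.06667·V_4 - 0.002128·V_6 = 0.0006667
  0.07299·V_4 - 0.00004167·V_1 - 0.06667·V_3 - 0.00002778·V_5 - 0.00625·V_7 = 0
  0.222·V_5 - 0.1·V_2 - 0.00002778·V_4 = 0
  0.002306·V_6 - 0.002128·V_3 - 0.0001786·V_7 = 0
  0.2842·V_7 - 0.00625·V_4 - 0.0001786·V_6 = 0
Solving these 7 simultaneous equations (Gaussian elimination) gives:
  V_1 = 0.07707 V, V_2 = 0.01017 V, V_3 = 0.1146 V, V_4 = 0.1049 V
  V_5 = 0.004594 V, V_6 = 0.1059 V, V_7 = 0.002374 V
I_R10 = (V_3 - V_6)/R10 = (0.1146 - 0.1059)/470 = 0.00001849 A
|I_R10| = 0.00001849 A

Final answer: |I_R10| = 1.849e-05 A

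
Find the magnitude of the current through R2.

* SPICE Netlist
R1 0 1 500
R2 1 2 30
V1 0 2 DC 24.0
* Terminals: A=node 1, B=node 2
Nodal analysis, taking node 2 as the 0 V reference.
Source V1 fixes V_0 = 24 V.
KCL at each unknown node (sum of currents leaving = 0; resistances in Ω):
  Node 1: (V_1 - 24)/500 + (V_1 - 0)/30 = 0
Collecting terms: 0.03533 × V_1 = 0.048  =>  V_1 = 1.358 V
I_R2 = (V_1 - V_2)/R2 = (1.358 - 0)/30 = 0.04528 A
|I_R2| = 0.04528 A

Final answer: |I_R2| = 0.04528 A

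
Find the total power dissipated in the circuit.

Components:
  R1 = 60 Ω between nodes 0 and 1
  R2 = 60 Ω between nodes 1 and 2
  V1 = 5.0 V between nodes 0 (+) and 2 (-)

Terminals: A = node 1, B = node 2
Nodal analysis, taking node 2 as the 0 V reference.
Source V1 fixes V_0 = 5 V.
KCL at each unknown node (sum of currents leaving = 0; resistances in Ω):
  Node 1: (V_1 - 5)/60 + (V_1 - 0)/60 = 0
Collecting terms: 0.03333 × V_1 = 0.08333  =>  V_1 = 2.5 V
Power in each resistor, P = (ΔV)²/R:
  P_R1 = (5 - 2.5)²/60 = 0.1042 W
  P_R2 = (2.5 - 0)²/60 = 0.1042 W
P_total = P_R1 + P_R2 = 0.2083 W

Final answer: 0.2083 W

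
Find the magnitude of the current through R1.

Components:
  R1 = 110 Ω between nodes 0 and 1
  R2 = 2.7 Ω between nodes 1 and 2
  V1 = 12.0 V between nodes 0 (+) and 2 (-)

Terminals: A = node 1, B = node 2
Nodal analysis, taking node 2 as the 0 V reference.
Source V1 fixes V_0 = 12 V.
KCL at each unknown node (sum of currents leaving = 0; resistances in Ω):
  Node 1: (V_1 - 12)/110 + (V_1 - 0)/2.7 = 0
Collecting terms: 0.3795 × V_1 = 0.1091  =>  V_1 = 0.2875 V
I_R1 = (V_0 - V_1)/R1 = (12 - 0.2875)/110 = 0.1065 A
|I_R1| = 0.1065 A

Final answer: |I_R1| = 0.1065 A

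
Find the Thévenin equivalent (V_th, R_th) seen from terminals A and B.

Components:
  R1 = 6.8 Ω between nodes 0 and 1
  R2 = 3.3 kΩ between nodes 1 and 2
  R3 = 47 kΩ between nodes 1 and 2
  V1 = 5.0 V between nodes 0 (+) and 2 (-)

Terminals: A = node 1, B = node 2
Step 1 — V_th is the open-circuit voltage V_A - V_B (nothing connected across the terminals).
Nodal analysis, taking node 2 as the 0 V reference.
Source V1 fixes V_0 = 5 V.
KCL at each unknown node (sum of currents leaving = 0; resistances in Ω):
  Node 1: (V_1 - 5)/6.8 + (V_1 - 0)/3300 + (V_1 - 0)/47000 = 0
Collecting terms: 0.1474 × V_1 = 0.7353  =>  V_1 = 4.989 V
V_th = V_1 - V_2 = 4.989 - 0 = 4.989 V
Step 2 — R_th: zero the source — replace V1 by a short circuit (node 2 merges into node 0) — and find the resistance seen between A (node 1) and B (node 0).
Reduce the network between node 1 (A) and node 0 (B) by series/parallel combination:
  Rp1 = R1 ‖ R2 ‖ R3 (parallel, all between nodes 0 and 1) = 1/(1/6.8 + 1/3300 + 1/47000) = 6.785 Ω
R_th = 6.785 Ω

Final answer: V_th = 4.989 V, R_th = 6.785 Ω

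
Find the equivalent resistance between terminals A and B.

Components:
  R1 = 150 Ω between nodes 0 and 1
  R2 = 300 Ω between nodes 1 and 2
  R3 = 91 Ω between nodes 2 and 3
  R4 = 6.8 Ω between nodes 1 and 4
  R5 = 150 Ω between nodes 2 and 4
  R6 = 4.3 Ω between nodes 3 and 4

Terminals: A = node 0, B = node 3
The network is not a plain series/parallel combination. Inject a 1 A test current into terminal A (node 0) and return it from terminal B (node 3); then R_eq = V_A / (1 A).
Nodal analysis, taking node 3 as the 0 V reference.
Current source I_test pushes 1 A into node 0 and draws it out of node 3.
KCL at each unknown node (sum of currents leaving = 0; resistances in Ω):
  Node 0: (V_0 - V_1)/150 - 1 = 0
  Node 1: (V_1 - V_0)/150 + (V_1 - V_2)/300 + (V_1 - V_4)/6.8 = 0
  Node 2: (V_2 - V_1)/300 + (V_2 - 0)/91 + (V_2 - V_4)/150 = 0
  Node 4: (V_4 - V_1)/6.8 + (V_4 - V_2)/150 + (V_4 - 0)/4.3 = 0
Collecting terms (coefficients in siemens):
  0.006667·V_0 - 0.006667·V_1 = 1
  0.1571·V_1 - 0.006667·V_0 - 0.003333·V_2 - 0.1471·V_4 = 0
  0.02099·V_2 - 0.003333·V_1 - 0.006667·V_4 = 0
  0.3863·V_4 - 0.1471·V_1 - 0.006667·V_2 = 0
Solving these 4 simultaneous equations (Gaussian elimination) gives:
  V_0 = 160.8 V, V_1 = 10.78 V, V_2 = 3.032 V, V_4 = 4.157 V
R_eq = V_0 / 1 A = 160.8 Ω

Final answer: 160.8 Ω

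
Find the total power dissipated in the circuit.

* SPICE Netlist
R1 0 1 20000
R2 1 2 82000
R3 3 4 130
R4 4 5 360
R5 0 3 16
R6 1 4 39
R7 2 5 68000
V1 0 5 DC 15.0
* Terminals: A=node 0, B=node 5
Nodal analysis, taking node 5 as the 0 V reference.
Source V1 fixes V_0 = 15 V.
KCL at each unknown node (sum of currents leaving = 0; resistances in Ω):
  Node 1: (V_1 - 15)/20000 + (V_1 - V_2)/82000 + (V_1 - V_4)/39 = 0
  Node 2: (V_2 - V_1)/82000 + (V_2 - 0)/68000 = 0
  Node 3: (V_3 - V_4)/130 + (V_3 - 15)/16 = 0
  Node 4: (V_4 - V_3)/130 + (V_4 - 0)/360 + (V_4 - V_1)/39 = 0
Collecting terms (coefficients in siemens):
  0.0257·V_1 - 0.0000122·V_2 - 0.02564·V_4 = 0.00075
  0.0000269·V_2 - 0.0000122·V_1 = 0
  0.07019·V_3 - 0.007692·V_4 = 0.9375
  0.03611·V_4 - 0.02564·V_1 - 0.007692·V_3 = 0
Solving these 4 simultaneous equations (Gaussian elimination) gives:
  V_1 = 10.69 V, V_2 = 4.847 V, V_3 = 14.53 V, V_4 = 10.69 V
Power in each resistor, P = (ΔV)²/R:
  P_R1 = (15 - 10.69)²/20000 = 0.0009277 W
  P_R2 = (10.69 - 4.847)²/82000 = 0.0004167 W
  P_R3 = (14.53 - 10.69)²/130 = 0.1135 W
  P_R4 = (10.69 - 0)²/360 = 0.3172 W
  P_R5 = (15 - 14.53)²/16 = 0.01396 W
  P_R6 = (10.69 - 10.69)²/39 = 0.0000008097 W
  P_R7 = (4.847 - 0)²/68000 = 0.0003455 W
P_total = P_R1 + P_R2 + P_R3 + P_R4 + P_R5 + P_R6 + P_R7 = 0.4464 W

Final answer: 0.4464 W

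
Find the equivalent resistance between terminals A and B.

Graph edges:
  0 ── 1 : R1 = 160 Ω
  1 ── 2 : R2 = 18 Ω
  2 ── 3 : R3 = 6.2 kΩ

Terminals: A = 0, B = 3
Reduce the network between node 0 (A) and node 3 (B) by series/parallel combination:
  Rs1 = R1 + R2 (series, joined only at node 1) = 160 + 18 = 178 Ω
  Rs2 = R3 + Rs1 (series, joined only at node 2) = 6200 + 178 = 6378 Ω
R_eq = 6.378 kΩ

Final answer: 6.378 kΩ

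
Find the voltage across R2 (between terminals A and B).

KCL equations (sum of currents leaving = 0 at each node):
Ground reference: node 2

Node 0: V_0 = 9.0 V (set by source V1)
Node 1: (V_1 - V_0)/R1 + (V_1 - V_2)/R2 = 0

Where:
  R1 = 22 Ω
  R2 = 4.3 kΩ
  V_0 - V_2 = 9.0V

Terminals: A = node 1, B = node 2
R1 and R2 are in series across V1 (node 0 → node 1 → node 2), and the output A–B is taken across R2, so this is a voltage divider.
Series current: I = V1/(R1 + R2) = 9/(22 + 4300) = 9/4322 = 0.002082 A
V_R2 = I × R2 = V1 × R2/(R1 + R2) = 9 × 4300/4322 = 8.954 V

Final answer: 8.954 V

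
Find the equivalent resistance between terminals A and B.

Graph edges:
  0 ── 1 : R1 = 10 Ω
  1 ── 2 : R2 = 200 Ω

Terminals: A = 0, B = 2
Reduce the network between node 0 (A) and node 2 (B) by series/parallel combination:
  Rs1 = R1 + R2 (series, joined only at node 1) = 10 + 200 = 210 Ω
R_eq = 210 Ω

Final answer: 210 Ω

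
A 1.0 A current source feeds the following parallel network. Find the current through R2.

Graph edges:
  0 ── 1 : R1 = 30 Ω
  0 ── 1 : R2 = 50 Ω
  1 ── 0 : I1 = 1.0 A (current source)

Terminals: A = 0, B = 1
All resistors sit directly between nodes 0 and 1, so they are in parallel and share one voltage V; the full source current 1 A splits among them.
1/R_par = 1/30 + 1/50 = 0.05333 S  =>  R_par = 18.75 Ω
V = I × R_par = 1 × 18.75 = 18.75 V
I_R2 = V/R2 = 18.75/50 = 0.375 A

Final answer: 0.375 A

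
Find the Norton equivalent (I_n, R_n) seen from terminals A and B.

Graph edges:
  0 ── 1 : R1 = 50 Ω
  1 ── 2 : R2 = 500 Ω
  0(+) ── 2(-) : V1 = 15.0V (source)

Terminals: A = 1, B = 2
Find the Thévenin equivalent first; then I_n = V_th/R_th and R_n = R_th.
Step 1 — V_th is the open-circuit voltage V_A - V_B (nothing connected across the terminals).
Nodal analysis, taking node 2 as the 0 V reference.
Source V1 fixes V_0 = 15 V.
KCL at each unknown node (sum of currents leaving = 0; resistances in Ω):
  Node 1: (V_1 - 15)/50 + (V_1 - 0)/500 = 0
Collecting terms: 0.022 × V_1 = 0.3  =>  V_1 = 13.64 V
V_th = V_1 - V_2 = 13.64 - 0 = 13.64 V
Step 2 — R_th: zero the source — replace V1 by a short circuit (node 2 merges into node 0) — and find the resistance seen between A (node 1) and B (node 0).
Reduce the network between node 1 (A) and node 0 (B) by series/parallel combination:
  Rp1 = R1 ‖ R2 (parallel, both between nodes 0 and 1) = 1/(1/50 + 1/500) = 45.45 Ω
R_th = 45.45 Ω
I_n = V_th/R_th = 13.64/45.45 = 0.3 A, and R_n = R_th = 45.45 Ω

Final answer: I_n = 0.3 A, R_n = 45.45 Ω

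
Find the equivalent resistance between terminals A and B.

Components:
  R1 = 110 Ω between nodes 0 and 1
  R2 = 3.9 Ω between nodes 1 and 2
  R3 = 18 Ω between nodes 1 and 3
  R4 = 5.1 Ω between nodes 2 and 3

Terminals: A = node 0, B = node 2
Reduce the network between node 0 (A) and node 2 (B) by series/parallel combination:
  Rs1 = R3 + R4 (series, joined only at node 3) = 18 + 5.1 = 23.1 Ω
  Rp1 = R2 ‖ Rs1 (parallel, both between nodes 1 and 2) = 1/(1/3.9 + 1/23.1) = 3.337 Ω
  Rs2 = R1 + Rp1 (series, joined only at node 1) = 110 + 3.337 = 113.3 Ω
R_eq = 113.3 Ω

Final answer: 113.3 Ω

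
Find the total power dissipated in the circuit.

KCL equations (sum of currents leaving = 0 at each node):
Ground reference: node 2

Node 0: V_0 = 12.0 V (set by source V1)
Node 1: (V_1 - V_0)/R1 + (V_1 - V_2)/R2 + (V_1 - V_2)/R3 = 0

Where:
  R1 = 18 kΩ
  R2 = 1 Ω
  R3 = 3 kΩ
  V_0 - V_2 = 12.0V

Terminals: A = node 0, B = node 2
Nodal analysis, taking node 2 as the 0 V reference.
Source V1 fixes V_0 = 12 V.
KCL at each unknown node (sum of currents leaving = 0; resistances in Ω):
  Node 1: (V_1 - 12)/18000 + (V_1 - 0)/1 + (V_1 - 0)/3000 = 0
Collecting terms: 1 × V_1 = 0.0006667  =>  V_1 = 0.0006664 V
Power in each resistor, P = (ΔV)²/R:
  P_R1 = (12 - 0.0006664)²/18000 = 0.007999 W
  P_R2 = (0.0006664 - 0)²/1 = 0.0000004441 W
  P_R3 = (0.0006664 - 0)²/3000 = 0.000000000148 W
P_total = P_R1 + P_R2 + P_R3 = 0.008 W

Final answer: 0.008 W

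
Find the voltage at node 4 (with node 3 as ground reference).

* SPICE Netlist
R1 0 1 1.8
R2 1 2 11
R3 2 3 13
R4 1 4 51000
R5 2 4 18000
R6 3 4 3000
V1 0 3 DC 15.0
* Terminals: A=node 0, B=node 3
Nodal analysis, taking node 3 as the 0 V reference.
Source V1 fixes V_0 = 15 V.
KCL at each unknown node (sum of currents leaving = 0; resistances in Ω):
  Node 1: (V_1 - 15)/1.8 + (V_1 - V_2)/11 + (V_1 - V_4)/51000 = 0
  Node 2: (V_2 - V_1)/11 + (V_2 - 0)/13 + (V_2 - V_4)/18000 = 0
  Node 4: (V_4 - V_1)/51000 + (V_4 - V_2)/18000 + (V_4 - 0)/3000 = 0
Collecting terms (coefficients in siemens):
  0.6465·V_1 - 0.09091·V_2 - 0.00001961·V_4 = 8.333
  0.1679·V_2 - 0.09091·V_1 - 0.00005556·V_4 = 0
  0.0004085·V_4 - 0.00001961·V_1 - 0.00005556·V_2 = 0
Solving these 3 simultaneous equations (Gaussian elimination) gives:
  V_1 = 13.95 V, V_2 = 7.556 V, V_4 = 1.697 V
The requested potential is V_4 = 1.697 V.

Final answer: V_4 = 1.697 V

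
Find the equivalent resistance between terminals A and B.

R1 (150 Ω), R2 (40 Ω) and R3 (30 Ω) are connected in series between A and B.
Reduce the network between node 0 (A) and node 3 (B) by series/parallel combination:
  Rs1 = R1 + R2 (series, joined only at node 1) = 150 + 40 = 190 Ω
  Rs2 = R3 + Rs1 (series, joined only at node 2) = 30 + 190 = 220 Ω
R_eq = 220 Ω

Final answer: 220 Ω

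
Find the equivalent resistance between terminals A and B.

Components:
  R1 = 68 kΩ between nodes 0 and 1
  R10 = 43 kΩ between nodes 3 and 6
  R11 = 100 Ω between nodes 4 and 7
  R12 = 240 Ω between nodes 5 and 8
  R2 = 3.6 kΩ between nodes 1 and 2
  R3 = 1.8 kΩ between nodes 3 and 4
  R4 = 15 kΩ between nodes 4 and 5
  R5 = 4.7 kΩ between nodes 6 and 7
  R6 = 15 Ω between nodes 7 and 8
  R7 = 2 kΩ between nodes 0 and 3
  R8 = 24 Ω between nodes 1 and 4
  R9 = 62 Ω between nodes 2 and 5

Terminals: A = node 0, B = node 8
The network is not a plain series/parallel combination. Inject a 1 A test current into terminal A (node 0) and return it from terminal B (node 8); then R_eq = V_A / (1 A).
Nodal analysis, taking node 8 as the 0 V reference.
Current source I_test pushes 1 A into node 0 and draws it out of node 8.
KCL at each unknown node (sum of currents leaving = 0; resistances in Ω):
  Node 0: (V_0 - V_1)/68000 + (V_0 - V_3)/2000 - 1 = 0
  Node 1: (V_1 - V_0)/68000 + (V_1 - V_2)/3600 + (V_1 - V_4)/24 = 0
  Node 2: (V_2 - V_1)/3600 + (V_2 - V_5)/62 = 0
  Node 3: (V_3 - V_0)/2000 + (V_3 - V_4)/1800 + (V_3 - V_6)/43000 = 0
  Node 4: (V_4 - V_1)/24 + (V_4 - V_3)/1800 + (V_4 - V_5)/15000 + (V_4 - V_7)/100 = 0
  Node 5: (V_5 - V_2)/62 + (V_5 - V_4)/15000 + (V_5 - 0)/240 = 0
  Node 6: (V_6 - V_3)/43000 + (V_6 - V_7)/4700 = 0
  Node 7: (V_7 - V_4)/100 + (V_7 - V_6)/4700 + (V_7 - 0)/15 = 0
Collecting terms (coefficients in siemens):
  0.0005147·V_0 - 0.00001471·V_1 - 0.0005·V_3 = 1
  0.04196·V_1 - 0.00001471·V_0 - 0.0002778·V_2 - 0.04167·V_4 = 0
  0.01641·V_2 - 0.0002778·V_1 - 0.01613·V_5 = 0
  0.001079·V_3 - 0.0005·V_0 - 0.0005556·V_4 - 0.00002326·V_6 = 0
  0.05229·V_4 - 0.04167·V_1 - 0.0005556·V_3 - 0.00006667·V_5 - 0.01·V_7 = 0
  0.02036·V_5 - 0.01613·V_2 - 0.00006667·V_4 = 0
  0.000236·V_6 - 0.00002326·V_3 - 0.0002128·V_7 = 0
  0.07688·V_7 - 0.01·V_4 - 0.0002128·V_6 = 0
Solving these 8 simultaneous equations (Gaussian elimination) gives:
  V_0 = 3644 V, V_1 = 108.1 V, V_2 = 9.83 V, V_3 = 1748 V
  V_4 = 107.5 V, V_5 = 8.138 V, V_6 = 185.3 V, V_7 = 14.49 V
R_eq = V_0 / 1 A = 3644 Ω = 3.644 kΩ

Final answer: 3.644 kΩ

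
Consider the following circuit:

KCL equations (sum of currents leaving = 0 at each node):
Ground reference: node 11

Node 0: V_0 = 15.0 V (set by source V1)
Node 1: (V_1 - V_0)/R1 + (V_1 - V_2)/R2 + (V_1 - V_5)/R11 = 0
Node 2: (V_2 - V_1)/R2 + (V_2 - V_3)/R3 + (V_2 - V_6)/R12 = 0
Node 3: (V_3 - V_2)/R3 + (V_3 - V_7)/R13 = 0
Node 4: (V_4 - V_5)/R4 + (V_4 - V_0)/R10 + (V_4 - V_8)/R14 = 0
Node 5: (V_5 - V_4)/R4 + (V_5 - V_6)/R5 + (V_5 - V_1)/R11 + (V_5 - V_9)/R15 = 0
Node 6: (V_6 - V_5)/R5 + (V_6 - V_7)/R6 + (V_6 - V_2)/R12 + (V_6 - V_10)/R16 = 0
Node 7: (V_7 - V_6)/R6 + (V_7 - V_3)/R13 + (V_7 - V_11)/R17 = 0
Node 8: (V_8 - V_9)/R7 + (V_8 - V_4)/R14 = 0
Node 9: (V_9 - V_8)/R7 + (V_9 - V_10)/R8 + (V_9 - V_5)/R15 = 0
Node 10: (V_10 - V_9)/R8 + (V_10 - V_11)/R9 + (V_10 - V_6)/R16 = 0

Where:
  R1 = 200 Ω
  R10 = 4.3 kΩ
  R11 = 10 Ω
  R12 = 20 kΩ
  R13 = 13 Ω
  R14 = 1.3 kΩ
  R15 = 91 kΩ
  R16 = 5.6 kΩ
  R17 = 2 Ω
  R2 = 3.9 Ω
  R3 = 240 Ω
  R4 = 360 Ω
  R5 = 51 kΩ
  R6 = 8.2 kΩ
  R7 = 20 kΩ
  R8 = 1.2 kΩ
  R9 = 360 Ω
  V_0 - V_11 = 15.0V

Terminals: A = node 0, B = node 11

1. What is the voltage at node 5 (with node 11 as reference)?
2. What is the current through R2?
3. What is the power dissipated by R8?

Nodal analysis, taking node 11 as the 0 V reference.
Source V1 fixes V_0 = 15 V.
KCL at each unknown node (sum of currents leaving = 0; resistances in Ω):
  Node 1: (V_1 - 15)/200 + (V_1 - V_2)/3.9 + (V_1 - V_5)/10 = 0
  Node 2: (V_2 - V_1)/3.9 + (V_2 - V_3)/240 + (V_2 - V_6)/20000 = 0
  Node 3: (V_3 - V_2)/240 + (V_3 - V_7)/13 = 0
  Node 4: (V_4 - V_5)/360 + (V_4 - 15)/4300 + (V_4 - V_8)/1300 = 0
  Node 5: (V_5 - V_4)/360 + (V_5 - V_6)/51000 + (V_5 - V_1)/10 + (V_5 - V_9)/91000 = 0
  Node 6: (V_6 - V_5)/51000 + (V_6 - V_7)/8200 + (V_6 - V_2)/20000 + (V_6 - V_10)/5600 = 0
  Node 7: (V_7 - V_6)/8200 + (V_7 - V_3)/13 + (V_7 - 0)/2 = 0
  Node 8: (V_8 - V_9)/20000 + (V_8 - V_4)/1300 = 0
  Node 9: (V_9 - V_8)/20000 + (V_9 - V_10)/1200 + (V_9 - V_5)/91000 = 0
  Node 10: (V_10 - V_9)/1200 + (V_10 - 0)/360 + (V_10 - V_6)/5600 = 0
Collecting terms (coefficients in siemens):
  0.3614·V_1 - 0.2564·V_2 - 0.1·V_5 = 0.075
  0.2606·V_2 - 0.2564·V_1 - 0.004167·V_3 - 0.00005·V_6 = 0
  0.08109·V_3 - 0.004167·V_2 - 0.07692·V_7 = 0
  0.00378·V_4 - 0.002778·V_5 - 0.0007692·V_8 = 0.003488
  0.1028·V_5 - 0.1·V_1 - 0.002778·V_4 - 0.00001961·V_6 - 0.00001099·V_9 = 0
  0.0003701·V_6 - 0.00005·V_2 - 0.00001961·V_5 - 0.000122·V_7 - 0.0001786·V_10 = 0
  0.577·V_7 - 0.07692·V_3 - 0.000122·V_6 = 0
  0.0008192·V_8 - 0.0007692·V_4 - 0.00005·V_9 = 0
  0.0008943·V_9 - 0.00001099·V_5 - 0.00005·V_8 - 0.0008333·V_10 = 0
  0.00379·V_10 - 0.0001786·V_6 - 0.0008333·V_9 = 0
Solving these 10 simultaneous equations (Gaussian elimination) gives:
  V_1 = 8.518 V, V_2 = 8.389 V, V_3 = 0.4938 V, V_4 = 8.901 V
  V_5 = 8.527 V, V_6 = 1.733 V, V_7 = 0.0662 V, V_8 = 8.407 V
  V_9 = 0.8186 V, V_10 = 0.2617 V
Part 1:
  Read off the nodal solution: V_5 = 8.527 V
Part 2:
  I_R2 = (V_1 - V_2)/R2 = (8.518 - 8.389)/3.9 = 0.03323 A
  Magnitude: I_R2 = 0.03323 A
Part 3:
  I_R8 = (V_9 - V_10)/R8 = (0.8186 - 0.2617)/1200 = 0.0004641 A
  P_R8 = I_R8² × R8 = (0.0004641)² × 1200 = 0.0002585 W

Final answers:
1. V_5 = 8.527 V
2. I_R2 = 0.03323 A
3. P_R8 = 0.0002585 W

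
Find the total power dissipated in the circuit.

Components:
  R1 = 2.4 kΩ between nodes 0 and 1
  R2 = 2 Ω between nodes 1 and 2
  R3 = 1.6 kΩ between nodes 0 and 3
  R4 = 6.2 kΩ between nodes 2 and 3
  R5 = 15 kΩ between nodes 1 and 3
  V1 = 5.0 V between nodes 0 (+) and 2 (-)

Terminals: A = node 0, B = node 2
Nodal analysis, taking node 2 as the 0 V reference.
Source V1 fixes V_0 = 5 V.
KCL at each unknown node (sum of currents leaving = 0; resistances in Ω):
  Node 1: (V_1 - 5)/2400 + (V_1 - 0)/2 + (V_1 - V_3)/15000 = 0
  Node 3: (V_3 - 5)/1600 + (V_3 - 0)/6200 + (V_3 - V_1)/15000 = 0
Collecting terms (coefficients in siemens):
  0.5005·V_1 - 0.00006667·V_3 = 0.002083
  0.000853·V_3 - 0.00006667·V_1 = 0.003125
Determinant D = (0.5005)(0.000853) - (-0.00006667)(-0.00006667) = 0.0004269
V_1 = [(0.002083)(0.000853) - (-0.00006667)(0.003125)]/D = 0.004651 V
V_3 = [(0.5005)(0.003125) - (0.002083)(-0.00006667)]/D = 3.664 V
Power in each resistor, P = (ΔV)²/R:
  P_R1 = (5 - 0.004651)²/2400 = 0.0104 W
  P_R2 = (0.004651 - 0)²/2 = 0.00001081 W
  P_R3 = (5 - 3.664)²/1600 = 0.001115 W
  P_R4 = (0 - 3.664)²/6200 = 0.002165 W
  P_R5 = (0.004651 - 3.664)²/15000 = 0.0008928 W
P_total = P_R1 + P_R2 + P_R3 + P_R4 + P_R5 = 0.01458 W

Final answer: 0.01458 W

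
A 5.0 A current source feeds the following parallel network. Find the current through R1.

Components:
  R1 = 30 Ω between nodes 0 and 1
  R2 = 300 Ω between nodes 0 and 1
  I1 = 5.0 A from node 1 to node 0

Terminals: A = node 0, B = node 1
All resistors sit directly between nodes 0 and 1, so they are in parallel and share one voltage V; the full source current 5 A splits among them.
1/R_par = 1/30 + 1/300 = 0.03667 S  =>  R_par = 27.27 Ω
V = I × R_par = 5 × 27.27 = 136.4 V
I_R1 = V/R1 = 136.4/30 = 4.545 A

Final answer: 4.545 A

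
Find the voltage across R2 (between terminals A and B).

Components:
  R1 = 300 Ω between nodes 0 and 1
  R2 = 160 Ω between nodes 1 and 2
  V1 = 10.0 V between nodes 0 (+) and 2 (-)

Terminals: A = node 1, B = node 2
R1 and R2 are in series across V1 (node 0 → node 1 → node 2), and the output A–B is taken across R2, so this is a voltage divider.
Series current: I = V1/(R1 + R2) = 10/(300 + 160) = 10/460 = 0.02174 A
V_R2 = I × R2 = V1 × R2/(R1 + R2) = 10 × 160/460 = 3.478 V

Final answer: 3.478 V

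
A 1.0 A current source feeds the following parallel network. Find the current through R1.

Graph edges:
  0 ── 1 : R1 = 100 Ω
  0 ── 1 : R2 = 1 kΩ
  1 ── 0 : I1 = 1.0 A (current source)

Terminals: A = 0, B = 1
All resistors sit directly between nodes 0 and 1, so they are in parallel and share one voltage V; the full source current 1 A splits among them.
1/R_par = 1/100 + 1/1000 = 0.011 S  =>  R_par = 90.91 Ω
V = I × R_par = 1 × 90.91 = 90.91 V
I_R1 = V/R1 = 90.91/100 = 0.9091 A

Final answer: 0.9091 A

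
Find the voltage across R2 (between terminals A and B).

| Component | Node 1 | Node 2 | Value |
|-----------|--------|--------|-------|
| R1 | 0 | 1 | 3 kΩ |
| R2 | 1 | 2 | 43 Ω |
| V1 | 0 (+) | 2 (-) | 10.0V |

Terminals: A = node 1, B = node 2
R1 and R2 are in series across V1 (node 0 → node 1 → node 2), and the output A–B is taken across R2, so this is a voltage divider.
Series current: I = V1/(R1 + R2) = 10/(3000 + 43) = 10/3043 = 0.003286 A
V_R2 = I × R2 = V1 × R2/(R1 + R2) = 10 × 43/3043 = 0.1413 V

Final answer: 0.1413 V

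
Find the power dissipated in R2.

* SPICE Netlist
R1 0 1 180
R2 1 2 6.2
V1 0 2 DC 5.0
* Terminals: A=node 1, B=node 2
Nodal analysis, taking node 2 as the 0 V reference.
Source V1 fixes V_0 = 5 V.
KCL at each unknown node (sum of currents leaving = 0; resistances in Ω):
  Node 1: (V_1 - 5)/180 + (V_1 - 0)/6.2 = 0
Collecting terms: 0.1668 × V_1 = 0.02778  =>  V_1 = 0.1665 V
I_R2 = (V_1 - V_2)/R2 = (0.1665 - 0)/6.2 = 0.02685 A
P_R2 = I_R2² × R2 = (0.02685)² × 6.2 = 0.004471 W

Final answer: 0.004471 W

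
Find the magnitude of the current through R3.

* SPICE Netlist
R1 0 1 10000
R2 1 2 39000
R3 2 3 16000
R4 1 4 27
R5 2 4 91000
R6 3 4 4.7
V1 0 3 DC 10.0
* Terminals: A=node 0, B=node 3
Nodal analysis, taking node 3 as the 0 V reference.
Source V1 fixes V_0 = 10 V.
KCL at each unknown node (sum of currents leaving = 0; resistances in Ω):
  Node 1: (V_1 - 10)/10000 + (V_1 - V_2)/39000 + (V_1 - V_4)/27 = 0
  Node 2: (V_2 - V_1)/39000 + (V_2 - 0)/16000 + (V_2 - V_4)/91000 = 0
  Node 4: (V_4 - V_1)/27 + (V_4 - V_2)/91000 + (V_4 - 0)/4.7 = 0
Collecting terms (coefficients in siemens):
  0.03716·V_1 - 0.00002564·V_2 - 0.03704·V_4 = 0.001
  0.00009913·V_2 - 0.00002564·V_1 - 0.00001099·V_4 = 0
  0.2498·V_4 - 0.03704·V_1 - 0.00001099·V_2 = 0
Solving these 3 simultaneous equations (Gaussian elimination) gives:
  V_1 = 0.03158 V, V_2 = 0.008688 V, V_4 = 0.004683 V
I_R3 = (V_2 - V_3)/R3 = (0.008688 - 0)/16000 = 0.000000543 A
|I_R3| = 0.000000543 A

Final answer: |I_R3| = 5.43e-07 A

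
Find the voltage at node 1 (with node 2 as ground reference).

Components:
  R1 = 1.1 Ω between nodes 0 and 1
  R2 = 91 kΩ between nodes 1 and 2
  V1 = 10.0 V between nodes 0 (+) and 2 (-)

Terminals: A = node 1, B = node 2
Nodal analysis, taking node 2 as the 0 V reference.
Source V1 fixes V_0 = 10 V.
KCL at each unknown node (sum of currents leaving = 0; resistances in Ω):
  Node 1: (V_1 - 10)/1.1 + (V_1 - 0)/91000 = 0
Collecting terms: 0.9091 × V_1 = 9.091  =>  V_1 = 10 V
The requested potential is V_1 = 10 V.

Final answer: V_1 = 10 V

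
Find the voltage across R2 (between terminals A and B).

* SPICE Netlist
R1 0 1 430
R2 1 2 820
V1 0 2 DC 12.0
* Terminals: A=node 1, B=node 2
R1 and R2 are in series across V1 (node 0 → node 1 → node 2), and the output A–B is taken across R2, so this is a voltage divider.
Series current: I = V1/(R1 + R2) = 12/(430 + 820) = 12/1250 = 0.0096 A
V_R2 = I × R2 = V1 × R2/(R1 + R2) = 12 × 820/1250 = 7.872 V

Final answer: 7.872 V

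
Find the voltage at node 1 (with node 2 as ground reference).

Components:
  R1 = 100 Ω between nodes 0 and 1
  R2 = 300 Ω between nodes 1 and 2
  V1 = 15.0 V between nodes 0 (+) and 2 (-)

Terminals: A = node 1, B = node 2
Nodal analysis, taking node 2 as the 0 V reference.
Source V1 fixes V_0 = 15 V.
KCL at each unknown node (sum of currents leaving = 0; resistances in Ω):
  Node 1: (V_1 - 15)/100 + (V_1 - 0)/300 = 0
Collecting terms: 0.01333 × V_1 = 0.15  =>  V_1 = 11.25 V
The requested potential is V_1 = 11.25 V.

Final answer: V_1 = 11.25 V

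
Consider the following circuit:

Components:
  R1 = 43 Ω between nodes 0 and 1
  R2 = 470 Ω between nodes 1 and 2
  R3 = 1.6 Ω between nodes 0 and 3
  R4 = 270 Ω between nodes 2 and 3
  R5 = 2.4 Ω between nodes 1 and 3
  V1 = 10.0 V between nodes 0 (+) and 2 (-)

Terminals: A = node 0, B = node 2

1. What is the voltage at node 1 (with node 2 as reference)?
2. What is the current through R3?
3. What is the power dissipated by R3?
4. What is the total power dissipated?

Nodal analysis, taking node 2 as the 0 V reference.
Source V1 fixes V_0 = 10 V.
KCL at each unknown node (sum of currents leaving = 0; resistances in Ω):
  Node 1: (V_1 - 10)/43 + (V_1 - 0)/470 + (V_1 - V_3)/2.4 = 0
  Node 3: (V_3 - 10)/1.6 + (V_3 - 0)/270 + (V_3 - V_1)/2.4 = 0
Collecting terms (coefficients in siemens):
  0.4421·V_1 - 0.4167·V_3 = 0.2326
  1.045·V_3 - 0.4167·V_1 = 6.25
Determinant D = (0.4421)(1.045) - (-0.4167)(-0.4167) = 0.2885
V_1 = [(0.2326)(1.045) - (-0.4167)(6.25)]/D = 9.869 V
V_3 = [(0.4421)(6.25) - (0.2326)(-0.4167)]/D = 9.913 V
Part 1:
  Read off the nodal solution: V_1 = 9.869 V
Part 2:
  I_R3 = (V_0 - V_3)/R3 = (10 - 9.913)/1.6 = 0.05467 A
  Magnitude: I_R3 = 0.05467 A
Part 3:
  I_R3 = (V_0 - V_3)/R3 = (10 - 9.913)/1.6 = 0.05467 A
  P_R3 = I_R3² × R3 = (0.05467)² × 1.6 = 0.004783 W
Part 4:
  Power in each resistor, P = (ΔV)²/R:
    P_R1 = (10 - 9.869)²/43 = 0.0003966 W
    P_R2 = (9.869 - 0)²/470 = 0.2072 W
    P_R3 = (10 - 9.913)²/1.6 = 0.004783 W
    P_R4 = (0 - 9.913)²/270 = 0.3639 W
    P_R5 = (9.869 - 9.913)²/2.4 = 0.0007743 W
  P_total = P_R1 + P_R2 + P_R3 + P_R4 + P_R5 = 0.5771 W

Final answers:
1. V_1 = 9.869 V
2. I_R3 = 0.05467 A
3. P_R3 = 0.004783 W
4. P_total = 0.5771 W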